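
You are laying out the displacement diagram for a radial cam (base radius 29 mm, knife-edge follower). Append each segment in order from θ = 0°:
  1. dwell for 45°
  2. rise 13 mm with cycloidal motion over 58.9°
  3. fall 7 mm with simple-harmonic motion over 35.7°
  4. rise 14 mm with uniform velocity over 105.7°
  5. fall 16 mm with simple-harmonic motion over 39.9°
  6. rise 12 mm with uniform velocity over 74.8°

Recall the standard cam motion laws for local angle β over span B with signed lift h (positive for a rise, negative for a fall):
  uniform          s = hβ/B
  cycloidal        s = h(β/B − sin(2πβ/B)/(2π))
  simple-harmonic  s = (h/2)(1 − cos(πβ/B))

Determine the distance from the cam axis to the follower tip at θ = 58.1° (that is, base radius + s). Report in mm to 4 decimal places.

seg 1 [0°–45°] dwell: s stays 0.0000
seg 2 [45°–103.9°] cycloidal, h=13: θ=58.1° here. β=13.1, B=58.9. 13·(0.2224 − sin(2π·0.2224)/(2π)) = 0.8533 → s = 0.8533
radial distance = base radius + s = 29 + 0.8533 = 29.8533

29.8533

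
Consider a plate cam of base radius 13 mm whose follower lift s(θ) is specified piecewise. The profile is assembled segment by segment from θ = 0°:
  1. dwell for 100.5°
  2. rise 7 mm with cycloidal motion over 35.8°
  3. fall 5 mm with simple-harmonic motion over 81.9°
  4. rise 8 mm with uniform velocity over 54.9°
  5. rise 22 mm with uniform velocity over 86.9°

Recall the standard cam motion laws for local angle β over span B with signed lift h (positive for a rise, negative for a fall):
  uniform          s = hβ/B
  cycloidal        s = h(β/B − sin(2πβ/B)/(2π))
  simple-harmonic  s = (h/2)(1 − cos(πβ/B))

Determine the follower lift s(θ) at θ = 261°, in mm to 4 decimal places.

seg 1 [0°–100.5°] dwell: s stays 0.0000
seg 2 [100.5°–136.3°] cycloidal, h=7: full span → s += 7 → s = 7.0000
seg 3 [136.3°–218.2°] simple-harmonic, h=-5: full span → s += -5 → s = 2.0000
seg 4 [218.2°–273.1°] uniform, h=8: θ=261° here. β=42.8, B=54.9. 8·42.8/54.9 = 6.2368 → s = 8.2368

8.2368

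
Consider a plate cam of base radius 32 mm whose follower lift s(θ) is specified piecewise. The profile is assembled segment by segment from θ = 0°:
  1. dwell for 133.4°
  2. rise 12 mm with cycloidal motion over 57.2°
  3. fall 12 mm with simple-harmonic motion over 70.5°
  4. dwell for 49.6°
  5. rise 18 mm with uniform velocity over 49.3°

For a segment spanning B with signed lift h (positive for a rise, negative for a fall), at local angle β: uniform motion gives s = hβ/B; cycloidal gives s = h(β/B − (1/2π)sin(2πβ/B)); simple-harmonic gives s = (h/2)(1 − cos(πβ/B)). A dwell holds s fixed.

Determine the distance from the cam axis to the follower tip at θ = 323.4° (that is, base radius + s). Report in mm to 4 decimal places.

seg 1 [0°–133.4°] dwell: s stays 0.0000
seg 2 [133.4°–190.6°] cycloidal, h=12: full span → s += 12 → s = 12.0000
seg 3 [190.6°–261.1°] simple-harmonic, h=-12: full span → s += -12 → s = 0.0000
seg 4 [261.1°–310.7°] dwell: s stays 0.0000
seg 5 [310.7°–360°] uniform, h=18: θ=323.4° here. β=12.7, B=49.3. 18·12.7/49.3 = 4.6369 → s = 4.6369
radial distance = base radius + s = 32 + 4.6369 = 36.6369

36.6369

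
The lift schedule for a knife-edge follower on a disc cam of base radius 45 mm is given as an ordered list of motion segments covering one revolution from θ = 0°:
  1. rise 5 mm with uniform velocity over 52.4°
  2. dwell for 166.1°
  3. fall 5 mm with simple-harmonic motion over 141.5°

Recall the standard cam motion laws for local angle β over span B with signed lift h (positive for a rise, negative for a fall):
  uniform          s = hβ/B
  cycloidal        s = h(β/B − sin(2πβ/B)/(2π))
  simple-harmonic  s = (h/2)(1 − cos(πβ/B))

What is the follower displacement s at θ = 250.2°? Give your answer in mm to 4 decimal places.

seg 1 [0°–52.4°] uniform, h=5: full span → s += 5 → s = 5.0000
seg 2 [52.4°–218.5°] dwell: s stays 5.0000
seg 3 [218.5°–360°] simple-harmonic, h=-5: θ=250.2° here. β=31.7, B=141.5. -5/2·(1 − cos(π·0.2240)) = -0.5940 → s = 4.4060

4.4060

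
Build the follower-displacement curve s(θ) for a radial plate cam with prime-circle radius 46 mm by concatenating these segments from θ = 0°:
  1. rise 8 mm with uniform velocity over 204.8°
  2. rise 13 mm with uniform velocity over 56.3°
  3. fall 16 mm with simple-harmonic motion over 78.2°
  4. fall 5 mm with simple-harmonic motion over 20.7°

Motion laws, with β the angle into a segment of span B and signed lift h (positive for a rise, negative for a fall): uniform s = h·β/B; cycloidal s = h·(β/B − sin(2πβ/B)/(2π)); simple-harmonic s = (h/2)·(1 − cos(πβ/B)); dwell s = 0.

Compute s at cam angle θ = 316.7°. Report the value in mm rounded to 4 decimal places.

seg 1 [0°–204.8°] uniform, h=8: full span → s += 8 → s = 8.0000
seg 2 [204.8°–261.1°] uniform, h=13: full span → s += 13 → s = 21.0000
seg 3 [261.1°–339.3°] simple-harmonic, h=-16: θ=316.7° here. β=55.6, B=78.2. -16/2·(1 − cos(π·0.7110)) = -12.9230 → s = 8.0770

8.0770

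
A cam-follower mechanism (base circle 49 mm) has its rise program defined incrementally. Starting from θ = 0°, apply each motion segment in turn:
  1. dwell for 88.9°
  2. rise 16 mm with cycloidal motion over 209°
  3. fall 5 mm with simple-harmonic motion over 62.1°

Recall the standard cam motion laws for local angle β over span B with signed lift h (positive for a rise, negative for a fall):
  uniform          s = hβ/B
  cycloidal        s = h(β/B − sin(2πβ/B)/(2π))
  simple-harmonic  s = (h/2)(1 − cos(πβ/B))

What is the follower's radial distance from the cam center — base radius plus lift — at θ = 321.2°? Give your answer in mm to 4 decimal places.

seg 1 [0°–88.9°] dwell: s stays 0.0000
seg 2 [88.9°–297.9°] cycloidal, h=16: full span → s += 16 → s = 16.0000
seg 3 [297.9°–360°] simple-harmonic, h=-5: θ=321.2° here. β=23.3, B=62.1. -5/2·(1 − cos(π·0.3752)) = -1.5448 → s = 14.4552
radial distance = base radius + s = 49 + 14.4552 = 63.4552

63.4552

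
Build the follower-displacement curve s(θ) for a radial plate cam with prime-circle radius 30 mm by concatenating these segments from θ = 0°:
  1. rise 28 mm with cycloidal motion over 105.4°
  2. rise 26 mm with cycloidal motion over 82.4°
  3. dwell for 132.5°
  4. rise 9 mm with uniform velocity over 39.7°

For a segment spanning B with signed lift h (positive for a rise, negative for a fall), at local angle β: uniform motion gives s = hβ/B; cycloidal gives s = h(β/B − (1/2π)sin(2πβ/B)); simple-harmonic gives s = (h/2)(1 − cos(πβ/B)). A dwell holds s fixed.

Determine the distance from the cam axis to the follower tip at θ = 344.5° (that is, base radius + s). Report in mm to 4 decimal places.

seg 1 [0°–105.4°] cycloidal, h=28: full span → s += 28 → s = 28.0000
seg 2 [105.4°–187.8°] cycloidal, h=26: full span → s += 26 → s = 54.0000
seg 3 [187.8°–320.3°] dwell: s stays 54.0000
seg 4 [320.3°–360°] uniform, h=9: θ=344.5° here. β=24.2, B=39.7. 9·24.2/39.7 = 5.4861 → s = 59.4861
radial distance = base radius + s = 30 + 59.4861 = 89.4861

89.4861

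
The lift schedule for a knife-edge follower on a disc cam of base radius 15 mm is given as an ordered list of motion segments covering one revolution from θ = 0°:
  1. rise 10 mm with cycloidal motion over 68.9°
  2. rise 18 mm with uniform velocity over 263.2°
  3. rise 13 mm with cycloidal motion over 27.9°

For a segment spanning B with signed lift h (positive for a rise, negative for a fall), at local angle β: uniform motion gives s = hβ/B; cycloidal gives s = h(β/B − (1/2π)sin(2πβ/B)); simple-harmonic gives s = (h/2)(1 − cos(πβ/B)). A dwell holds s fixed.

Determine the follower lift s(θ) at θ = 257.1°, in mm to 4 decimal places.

seg 1 [0°–68.9°] cycloidal, h=10: full span → s += 10 → s = 10.0000
seg 2 [68.9°–332.1°] uniform, h=18: θ=257.1° here. β=188.2, B=263.2. 18·188.2/263.2 = 12.8708 → s = 22.8708

22.8708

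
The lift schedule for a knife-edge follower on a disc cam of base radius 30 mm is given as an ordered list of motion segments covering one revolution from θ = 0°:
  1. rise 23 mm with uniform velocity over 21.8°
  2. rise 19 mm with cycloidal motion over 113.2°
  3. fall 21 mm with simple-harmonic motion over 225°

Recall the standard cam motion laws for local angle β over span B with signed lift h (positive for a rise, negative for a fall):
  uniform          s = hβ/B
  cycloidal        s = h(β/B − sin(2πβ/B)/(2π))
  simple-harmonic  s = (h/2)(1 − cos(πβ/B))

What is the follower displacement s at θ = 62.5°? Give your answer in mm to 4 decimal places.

seg 1 [0°–21.8°] uniform, h=23: full span → s += 23 → s = 23.0000
seg 2 [21.8°–135°] cycloidal, h=19: θ=62.5° here. β=40.7, B=113.2. 19·(0.3595 − sin(2π·0.3595)/(2π)) = 4.4957 → s = 27.4957

27.4957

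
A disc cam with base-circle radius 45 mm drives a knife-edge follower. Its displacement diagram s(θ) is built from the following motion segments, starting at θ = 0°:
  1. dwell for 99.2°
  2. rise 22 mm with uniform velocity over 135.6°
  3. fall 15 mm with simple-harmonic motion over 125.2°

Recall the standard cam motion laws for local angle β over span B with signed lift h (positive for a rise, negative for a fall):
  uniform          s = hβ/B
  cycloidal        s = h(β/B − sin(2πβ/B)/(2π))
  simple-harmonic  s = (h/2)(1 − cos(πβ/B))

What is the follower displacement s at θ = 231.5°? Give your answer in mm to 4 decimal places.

seg 1 [0°–99.2°] dwell: s stays 0.0000
seg 2 [99.2°–234.8°] uniform, h=22: θ=231.5° here. β=132.3, B=135.6. 22·132.3/135.6 = 21.4646 → s = 21.4646

21.4646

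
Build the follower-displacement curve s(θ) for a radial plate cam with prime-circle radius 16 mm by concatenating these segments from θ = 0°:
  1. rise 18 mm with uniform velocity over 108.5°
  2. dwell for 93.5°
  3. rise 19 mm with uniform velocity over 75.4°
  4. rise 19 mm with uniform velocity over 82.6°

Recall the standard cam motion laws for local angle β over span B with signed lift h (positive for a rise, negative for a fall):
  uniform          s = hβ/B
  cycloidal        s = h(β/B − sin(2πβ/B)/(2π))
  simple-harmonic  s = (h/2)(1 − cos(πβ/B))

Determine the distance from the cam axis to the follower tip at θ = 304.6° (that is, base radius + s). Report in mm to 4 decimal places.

seg 1 [0°–108.5°] uniform, h=18: full span → s += 18 → s = 18.0000
seg 2 [108.5°–202°] dwell: s stays 18.0000
seg 3 [202°–277.4°] uniform, h=19: full span → s += 19 → s = 37.0000
seg 4 [277.4°–360°] uniform, h=19: θ=304.6° here. β=27.2, B=82.6. 19·27.2/82.6 = 6.2567 → s = 43.2567
radial distance = base radius + s = 16 + 43.2567 = 59.2567

59.2567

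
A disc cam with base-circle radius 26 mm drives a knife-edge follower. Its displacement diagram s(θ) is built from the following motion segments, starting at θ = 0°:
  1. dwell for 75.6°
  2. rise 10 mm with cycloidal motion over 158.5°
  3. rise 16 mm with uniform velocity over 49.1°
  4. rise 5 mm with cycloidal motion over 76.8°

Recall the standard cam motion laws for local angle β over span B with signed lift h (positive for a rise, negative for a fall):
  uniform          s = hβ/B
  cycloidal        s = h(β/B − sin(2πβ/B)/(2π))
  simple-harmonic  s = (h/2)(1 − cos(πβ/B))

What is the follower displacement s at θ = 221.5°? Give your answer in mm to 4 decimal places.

seg 1 [0°–75.6°] dwell: s stays 0.0000
seg 2 [75.6°–234.1°] cycloidal, h=10: θ=221.5° here. β=145.9, B=158.5. 10·(0.9205 − sin(2π·0.9205)/(2π)) = 9.9674 → s = 9.9674

9.9674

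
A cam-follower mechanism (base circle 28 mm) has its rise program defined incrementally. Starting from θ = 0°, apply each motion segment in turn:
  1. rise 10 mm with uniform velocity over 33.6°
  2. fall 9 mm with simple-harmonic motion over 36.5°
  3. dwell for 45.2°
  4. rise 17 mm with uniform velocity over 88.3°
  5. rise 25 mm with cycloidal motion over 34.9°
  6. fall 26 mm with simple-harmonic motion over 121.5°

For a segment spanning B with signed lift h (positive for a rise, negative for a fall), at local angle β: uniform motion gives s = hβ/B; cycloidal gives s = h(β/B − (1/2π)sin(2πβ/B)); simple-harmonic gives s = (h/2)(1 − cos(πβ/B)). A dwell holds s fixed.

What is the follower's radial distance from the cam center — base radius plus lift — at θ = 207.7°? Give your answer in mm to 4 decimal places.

seg 1 [0°–33.6°] uniform, h=10: full span → s += 10 → s = 10.0000
seg 2 [33.6°–70.1°] simple-harmonic, h=-9: full span → s += -9 → s = 1.0000
seg 3 [70.1°–115.3°] dwell: s stays 1.0000
seg 4 [115.3°–203.6°] uniform, h=17: full span → s += 17 → s = 18.0000
seg 5 [203.6°–238.5°] cycloidal, h=25: θ=207.7° here. β=4.1, B=34.9. 25·(0.1175 − sin(2π·0.1175)/(2π)) = 0.2595 → s = 18.2595
radial distance = base radius + s = 28 + 18.2595 = 46.2595

46.2595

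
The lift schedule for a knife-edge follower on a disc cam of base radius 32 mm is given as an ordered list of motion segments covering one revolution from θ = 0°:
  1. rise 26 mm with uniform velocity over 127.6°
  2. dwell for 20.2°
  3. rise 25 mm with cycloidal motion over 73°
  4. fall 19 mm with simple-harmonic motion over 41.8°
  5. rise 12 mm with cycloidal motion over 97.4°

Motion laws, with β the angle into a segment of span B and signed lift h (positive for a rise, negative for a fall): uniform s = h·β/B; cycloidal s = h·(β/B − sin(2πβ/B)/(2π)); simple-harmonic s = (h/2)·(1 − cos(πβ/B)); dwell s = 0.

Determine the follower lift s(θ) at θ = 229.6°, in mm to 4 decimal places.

seg 1 [0°–127.6°] uniform, h=26: full span → s += 26 → s = 26.0000
seg 2 [127.6°–147.8°] dwell: s stays 26.0000
seg 3 [147.8°–220.8°] cycloidal, h=25: full span → s += 25 → s = 51.0000
seg 4 [220.8°–262.6°] simple-harmonic, h=-19: θ=229.6° here. β=8.8, B=41.8. -19/2·(1 − cos(π·0.2105)) = -2.0032 → s = 48.9968

48.9968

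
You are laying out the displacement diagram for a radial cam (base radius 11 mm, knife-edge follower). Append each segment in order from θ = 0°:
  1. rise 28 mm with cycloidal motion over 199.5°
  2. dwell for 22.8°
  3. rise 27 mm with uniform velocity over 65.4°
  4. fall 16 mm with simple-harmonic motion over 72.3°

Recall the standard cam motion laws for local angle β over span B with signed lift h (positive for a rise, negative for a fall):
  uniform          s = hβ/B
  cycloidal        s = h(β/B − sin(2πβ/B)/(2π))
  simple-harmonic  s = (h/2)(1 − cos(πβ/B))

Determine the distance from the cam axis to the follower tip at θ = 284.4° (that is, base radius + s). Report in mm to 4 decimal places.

seg 1 [0°–199.5°] cycloidal, h=28: full span → s += 28 → s = 28.0000
seg 2 [199.5°–222.3°] dwell: s stays 28.0000
seg 3 [222.3°–287.7°] uniform, h=27: θ=284.4° here. β=62.1, B=65.4. 27·62.1/65.4 = 25.6376 → s = 53.6376
radial distance = base radius + s = 11 + 53.6376 = 64.6376

64.6376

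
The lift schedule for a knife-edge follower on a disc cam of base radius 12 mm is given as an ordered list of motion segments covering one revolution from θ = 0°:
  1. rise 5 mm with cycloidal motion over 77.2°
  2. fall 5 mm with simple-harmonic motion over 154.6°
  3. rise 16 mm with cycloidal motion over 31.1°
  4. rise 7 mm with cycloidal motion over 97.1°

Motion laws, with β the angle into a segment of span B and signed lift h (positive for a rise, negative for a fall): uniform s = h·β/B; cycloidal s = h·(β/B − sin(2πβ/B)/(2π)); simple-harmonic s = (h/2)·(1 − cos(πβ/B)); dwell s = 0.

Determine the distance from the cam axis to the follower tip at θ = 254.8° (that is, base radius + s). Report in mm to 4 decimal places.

seg 1 [0°–77.2°] cycloidal, h=5: full span → s += 5 → s = 5.0000
seg 2 [77.2°–231.8°] simple-harmonic, h=-5: full span → s += -5 → s = 0.0000
seg 3 [231.8°–262.9°] cycloidal, h=16: θ=254.8° here. β=23, B=31.1. 16·(0.7395 − sin(2π·0.7395)/(2π)) = 14.3738 → s = 14.3738
radial distance = base radius + s = 12 + 14.3738 = 26.3738

26.3738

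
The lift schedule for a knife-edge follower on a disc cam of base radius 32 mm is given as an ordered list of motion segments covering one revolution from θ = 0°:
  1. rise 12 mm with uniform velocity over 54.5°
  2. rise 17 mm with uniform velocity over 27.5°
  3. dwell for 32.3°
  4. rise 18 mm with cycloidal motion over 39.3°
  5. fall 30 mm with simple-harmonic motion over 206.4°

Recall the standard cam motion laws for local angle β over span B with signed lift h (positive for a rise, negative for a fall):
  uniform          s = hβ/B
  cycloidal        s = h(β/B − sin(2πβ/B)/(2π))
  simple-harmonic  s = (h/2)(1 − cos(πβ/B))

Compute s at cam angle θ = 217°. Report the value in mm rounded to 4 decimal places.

seg 1 [0°–54.5°] uniform, h=12: full span → s += 12 → s = 12.0000
seg 2 [54.5°–82°] uniform, h=17: full span → s += 17 → s = 29.0000
seg 3 [82°–114.3°] dwell: s stays 29.0000
seg 4 [114.3°–153.6°] cycloidal, h=18: full span → s += 18 → s = 47.0000
seg 5 [153.6°–360°] simple-harmonic, h=-30: θ=217° here. β=63.4, B=206.4. -30/2·(1 − cos(π·0.3072)) = -6.4588 → s = 40.5412

40.5412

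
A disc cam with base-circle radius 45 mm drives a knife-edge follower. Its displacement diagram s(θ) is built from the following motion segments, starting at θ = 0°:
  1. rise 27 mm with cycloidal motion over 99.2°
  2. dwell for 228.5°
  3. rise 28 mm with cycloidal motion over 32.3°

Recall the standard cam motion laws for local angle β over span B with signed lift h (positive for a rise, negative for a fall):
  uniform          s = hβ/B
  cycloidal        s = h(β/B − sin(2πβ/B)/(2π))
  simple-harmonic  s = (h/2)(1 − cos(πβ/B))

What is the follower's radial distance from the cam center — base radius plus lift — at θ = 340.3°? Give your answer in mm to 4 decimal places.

seg 1 [0°–99.2°] cycloidal, h=27: full span → s += 27 → s = 27.0000
seg 2 [99.2°–327.7°] dwell: s stays 27.0000
seg 3 [327.7°–360°] cycloidal, h=28: θ=340.3° here. β=12.6, B=32.3. 28·(0.3901 − sin(2π·0.3901)/(2π)) = 8.0840 → s = 35.0840
radial distance = base radius + s = 45 + 35.0840 = 80.0840

80.0840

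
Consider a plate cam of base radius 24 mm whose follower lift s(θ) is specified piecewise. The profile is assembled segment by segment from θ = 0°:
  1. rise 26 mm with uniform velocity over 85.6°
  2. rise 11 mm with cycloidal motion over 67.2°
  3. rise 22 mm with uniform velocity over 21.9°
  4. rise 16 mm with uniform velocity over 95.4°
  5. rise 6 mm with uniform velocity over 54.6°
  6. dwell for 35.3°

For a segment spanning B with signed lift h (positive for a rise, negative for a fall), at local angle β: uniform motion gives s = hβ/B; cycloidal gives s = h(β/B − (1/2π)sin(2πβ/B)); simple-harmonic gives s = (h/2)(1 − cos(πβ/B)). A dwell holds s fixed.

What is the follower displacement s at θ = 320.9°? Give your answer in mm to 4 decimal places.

seg 1 [0°–85.6°] uniform, h=26: full span → s += 26 → s = 26.0000
seg 2 [85.6°–152.8°] cycloidal, h=11: full span → s += 11 → s = 37.0000
seg 3 [152.8°–174.7°] uniform, h=22: full span → s += 22 → s = 59.0000
seg 4 [174.7°–270.1°] uniform, h=16: full span → s += 16 → s = 75.0000
seg 5 [270.1°–324.7°] uniform, h=6: θ=320.9° here. β=50.8, B=54.6. 6·50.8/54.6 = 5.5824 → s = 80.5824

80.5824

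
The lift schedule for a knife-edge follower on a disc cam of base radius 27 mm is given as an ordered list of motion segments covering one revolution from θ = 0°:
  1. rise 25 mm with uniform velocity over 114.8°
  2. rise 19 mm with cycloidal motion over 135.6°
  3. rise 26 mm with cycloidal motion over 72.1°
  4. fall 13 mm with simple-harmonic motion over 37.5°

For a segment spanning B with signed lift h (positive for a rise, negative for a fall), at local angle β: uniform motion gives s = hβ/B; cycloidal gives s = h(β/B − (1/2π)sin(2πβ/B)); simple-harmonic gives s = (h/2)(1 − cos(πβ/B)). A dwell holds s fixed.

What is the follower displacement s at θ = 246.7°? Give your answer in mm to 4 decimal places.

seg 1 [0°–114.8°] uniform, h=25: full span → s += 25 → s = 25.0000
seg 2 [114.8°–250.4°] cycloidal, h=19: θ=246.7° here. β=131.9, B=135.6. 19·(0.9727 − sin(2π·0.9727)/(2π)) = 18.9975 → s = 43.9975

43.9975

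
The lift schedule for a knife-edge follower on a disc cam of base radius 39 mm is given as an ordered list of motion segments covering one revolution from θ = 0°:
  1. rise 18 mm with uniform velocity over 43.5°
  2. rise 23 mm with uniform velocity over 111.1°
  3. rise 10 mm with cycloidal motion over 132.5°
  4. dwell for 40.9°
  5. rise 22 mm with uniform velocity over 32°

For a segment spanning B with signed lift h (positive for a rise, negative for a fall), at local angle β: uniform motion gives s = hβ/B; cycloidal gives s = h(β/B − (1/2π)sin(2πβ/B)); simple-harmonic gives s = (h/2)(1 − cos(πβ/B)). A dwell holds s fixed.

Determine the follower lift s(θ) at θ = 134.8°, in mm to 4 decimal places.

seg 1 [0°–43.5°] uniform, h=18: full span → s += 18 → s = 18.0000
seg 2 [43.5°–154.6°] uniform, h=23: θ=134.8° here. β=91.3, B=111.1. 23·91.3/111.1 = 18.9010 → s = 36.9010

36.9010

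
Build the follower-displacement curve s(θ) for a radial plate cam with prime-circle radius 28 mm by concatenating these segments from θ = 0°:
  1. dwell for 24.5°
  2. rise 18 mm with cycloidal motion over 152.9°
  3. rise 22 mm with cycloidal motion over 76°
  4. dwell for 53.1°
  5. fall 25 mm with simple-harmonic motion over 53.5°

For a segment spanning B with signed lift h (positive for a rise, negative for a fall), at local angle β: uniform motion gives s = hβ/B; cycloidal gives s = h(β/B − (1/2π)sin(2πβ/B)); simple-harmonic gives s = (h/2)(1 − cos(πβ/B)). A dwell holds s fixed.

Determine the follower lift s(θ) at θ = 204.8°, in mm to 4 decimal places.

seg 1 [0°–24.5°] dwell: s stays 0.0000
seg 2 [24.5°–177.4°] cycloidal, h=18: full span → s += 18 → s = 18.0000
seg 3 [177.4°–253.4°] cycloidal, h=22: θ=204.8° here. β=27.4, B=76. 22·(0.3605 − sin(2π·0.3605)/(2π)) = 5.2411 → s = 23.2411

23.2411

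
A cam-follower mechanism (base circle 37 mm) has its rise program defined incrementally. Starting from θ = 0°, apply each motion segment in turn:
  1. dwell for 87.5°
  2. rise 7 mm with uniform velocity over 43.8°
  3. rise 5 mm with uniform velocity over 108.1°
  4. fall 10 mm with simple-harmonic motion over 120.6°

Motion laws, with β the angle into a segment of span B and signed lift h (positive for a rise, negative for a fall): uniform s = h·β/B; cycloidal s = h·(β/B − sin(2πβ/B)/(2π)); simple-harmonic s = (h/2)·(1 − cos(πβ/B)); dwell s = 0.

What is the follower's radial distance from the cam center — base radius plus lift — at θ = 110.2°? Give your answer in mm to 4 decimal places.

seg 1 [0°–87.5°] dwell: s stays 0.0000
seg 2 [87.5°–131.3°] uniform, h=7: θ=110.2° here. β=22.7, B=43.8. 7·22.7/43.8 = 3.6279 → s = 3.6279
radial distance = base radius + s = 37 + 3.6279 = 40.6279

40.6279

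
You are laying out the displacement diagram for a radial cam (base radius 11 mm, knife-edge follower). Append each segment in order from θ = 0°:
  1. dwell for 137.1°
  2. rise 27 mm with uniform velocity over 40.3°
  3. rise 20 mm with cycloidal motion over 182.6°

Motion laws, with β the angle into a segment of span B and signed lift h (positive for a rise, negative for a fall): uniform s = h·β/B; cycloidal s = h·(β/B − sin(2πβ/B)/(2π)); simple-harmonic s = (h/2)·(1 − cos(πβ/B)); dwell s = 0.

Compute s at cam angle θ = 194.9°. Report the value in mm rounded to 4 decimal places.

seg 1 [0°–137.1°] dwell: s stays 0.0000
seg 2 [137.1°–177.4°] uniform, h=27: full span → s += 27 → s = 27.0000
seg 3 [177.4°–360°] cycloidal, h=20: θ=194.9° here. β=17.5, B=182.6. 20·(0.0958 − sin(2π·0.0958)/(2π)) = 0.1138 → s = 27.1138

27.1138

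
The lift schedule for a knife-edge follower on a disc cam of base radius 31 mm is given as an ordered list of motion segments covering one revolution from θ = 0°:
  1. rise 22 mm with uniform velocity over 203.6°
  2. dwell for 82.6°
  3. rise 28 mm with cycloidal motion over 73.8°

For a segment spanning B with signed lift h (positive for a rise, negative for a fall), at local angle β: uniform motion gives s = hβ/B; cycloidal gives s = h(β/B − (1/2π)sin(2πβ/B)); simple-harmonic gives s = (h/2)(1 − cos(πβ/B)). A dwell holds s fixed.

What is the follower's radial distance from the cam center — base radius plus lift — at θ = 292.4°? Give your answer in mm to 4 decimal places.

seg 1 [0°–203.6°] uniform, h=22: full span → s += 22 → s = 22.0000
seg 2 [203.6°–286.2°] dwell: s stays 22.0000
seg 3 [286.2°–360°] cycloidal, h=28: θ=292.4° here. β=6.2, B=73.8. 28·(0.0840 − sin(2π·0.0840)/(2π)) = 0.1077 → s = 22.1077
radial distance = base radius + s = 31 + 22.1077 = 53.1077

53.1077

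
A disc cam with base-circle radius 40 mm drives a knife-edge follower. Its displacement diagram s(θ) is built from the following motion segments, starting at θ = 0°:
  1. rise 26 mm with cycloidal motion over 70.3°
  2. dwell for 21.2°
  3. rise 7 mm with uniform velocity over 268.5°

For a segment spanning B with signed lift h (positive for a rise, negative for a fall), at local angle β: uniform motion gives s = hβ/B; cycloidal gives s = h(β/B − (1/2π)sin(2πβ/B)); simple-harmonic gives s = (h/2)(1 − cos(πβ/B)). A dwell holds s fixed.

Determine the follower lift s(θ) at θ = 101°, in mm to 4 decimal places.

seg 1 [0°–70.3°] cycloidal, h=26: full span → s += 26 → s = 26.0000
seg 2 [70.3°–91.5°] dwell: s stays 26.0000
seg 3 [91.5°–360°] uniform, h=7: θ=101° here. β=9.5, B=268.5. 7·9.5/268.5 = 0.2477 → s = 26.2477

26.2477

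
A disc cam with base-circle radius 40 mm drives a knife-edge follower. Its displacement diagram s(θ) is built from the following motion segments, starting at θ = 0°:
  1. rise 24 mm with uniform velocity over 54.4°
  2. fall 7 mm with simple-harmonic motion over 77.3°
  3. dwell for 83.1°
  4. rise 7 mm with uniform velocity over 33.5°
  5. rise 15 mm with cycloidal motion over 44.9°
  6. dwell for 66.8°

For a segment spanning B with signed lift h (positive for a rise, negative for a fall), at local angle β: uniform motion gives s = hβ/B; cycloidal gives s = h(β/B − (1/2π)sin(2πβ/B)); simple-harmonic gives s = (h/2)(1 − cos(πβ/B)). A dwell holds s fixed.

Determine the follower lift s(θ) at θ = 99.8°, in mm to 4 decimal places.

seg 1 [0°–54.4°] uniform, h=24: full span → s += 24 → s = 24.0000
seg 2 [54.4°–131.7°] simple-harmonic, h=-7: θ=99.8° here. β=45.4, B=77.3. -7/2·(1 − cos(π·0.5873)) = -4.4482 → s = 19.5518

19.5518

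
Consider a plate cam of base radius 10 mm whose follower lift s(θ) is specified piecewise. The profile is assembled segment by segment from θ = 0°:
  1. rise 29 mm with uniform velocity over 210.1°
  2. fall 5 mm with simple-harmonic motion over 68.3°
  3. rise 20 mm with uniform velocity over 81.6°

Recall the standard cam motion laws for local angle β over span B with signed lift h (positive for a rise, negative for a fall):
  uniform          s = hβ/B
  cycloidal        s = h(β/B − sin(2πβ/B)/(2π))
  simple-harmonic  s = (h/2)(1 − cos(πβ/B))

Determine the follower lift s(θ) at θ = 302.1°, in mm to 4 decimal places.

seg 1 [0°–210.1°] uniform, h=29: full span → s += 29 → s = 29.0000
seg 2 [210.1°–278.4°] simple-harmonic, h=-5: full span → s += -5 → s = 24.0000
seg 3 [278.4°–360°] uniform, h=20: θ=302.1° here. β=23.7, B=81.6. 20·23.7/81.6 = 5.8088 → s = 29.8088

29.8088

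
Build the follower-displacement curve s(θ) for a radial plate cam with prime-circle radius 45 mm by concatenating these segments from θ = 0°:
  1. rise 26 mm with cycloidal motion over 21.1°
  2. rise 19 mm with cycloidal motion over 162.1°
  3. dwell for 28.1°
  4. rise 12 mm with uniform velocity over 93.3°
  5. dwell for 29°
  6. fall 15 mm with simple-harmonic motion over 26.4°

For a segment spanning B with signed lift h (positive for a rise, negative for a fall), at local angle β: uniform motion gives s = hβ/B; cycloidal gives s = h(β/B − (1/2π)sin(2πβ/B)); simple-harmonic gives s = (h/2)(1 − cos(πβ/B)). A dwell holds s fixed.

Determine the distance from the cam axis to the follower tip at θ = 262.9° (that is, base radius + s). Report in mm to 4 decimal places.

seg 1 [0°–21.1°] cycloidal, h=26: full span → s += 26 → s = 26.0000
seg 2 [21.1°–183.2°] cycloidal, h=19: full span → s += 19 → s = 45.0000
seg 3 [183.2°–211.3°] dwell: s stays 45.0000
seg 4 [211.3°–304.6°] uniform, h=12: θ=262.9° here. β=51.6, B=93.3. 12·51.6/93.3 = 6.6367 → s = 51.6367
radial distance = base radius + s = 45 + 51.6367 = 96.6367

96.6367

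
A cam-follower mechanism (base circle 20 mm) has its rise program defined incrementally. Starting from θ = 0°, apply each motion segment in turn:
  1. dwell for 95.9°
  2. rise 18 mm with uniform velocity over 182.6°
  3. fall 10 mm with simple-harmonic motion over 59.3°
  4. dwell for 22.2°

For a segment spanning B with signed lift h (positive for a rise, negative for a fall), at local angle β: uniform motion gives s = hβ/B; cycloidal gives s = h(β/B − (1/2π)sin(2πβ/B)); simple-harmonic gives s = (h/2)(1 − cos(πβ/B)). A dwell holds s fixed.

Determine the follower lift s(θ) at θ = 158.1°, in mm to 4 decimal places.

seg 1 [0°–95.9°] dwell: s stays 0.0000
seg 2 [95.9°–278.5°] uniform, h=18: θ=158.1° here. β=62.2, B=182.6. 18·62.2/182.6 = 6.1314 → s = 6.1314

6.1314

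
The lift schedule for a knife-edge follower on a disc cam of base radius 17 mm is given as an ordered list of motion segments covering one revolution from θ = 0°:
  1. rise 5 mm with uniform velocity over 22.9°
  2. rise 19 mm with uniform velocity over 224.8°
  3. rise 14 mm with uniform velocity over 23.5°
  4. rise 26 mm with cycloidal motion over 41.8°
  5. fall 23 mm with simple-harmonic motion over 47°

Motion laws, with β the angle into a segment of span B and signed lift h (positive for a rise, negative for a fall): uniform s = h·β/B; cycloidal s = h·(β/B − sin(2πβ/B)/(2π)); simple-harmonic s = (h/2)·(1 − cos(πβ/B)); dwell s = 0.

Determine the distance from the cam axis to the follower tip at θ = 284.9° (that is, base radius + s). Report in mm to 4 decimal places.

seg 1 [0°–22.9°] uniform, h=5: full span → s += 5 → s = 5.0000
seg 2 [22.9°–247.7°] uniform, h=19: full span → s += 19 → s = 24.0000
seg 3 [247.7°–271.2°] uniform, h=14: full span → s += 14 → s = 38.0000
seg 4 [271.2°–313°] cycloidal, h=26: θ=284.9° here. β=13.7, B=41.8. 26·(0.3278 − sin(2π·0.3278)/(2π)) = 4.8675 → s = 42.8675
radial distance = base radius + s = 17 + 42.8675 = 59.8675

59.8675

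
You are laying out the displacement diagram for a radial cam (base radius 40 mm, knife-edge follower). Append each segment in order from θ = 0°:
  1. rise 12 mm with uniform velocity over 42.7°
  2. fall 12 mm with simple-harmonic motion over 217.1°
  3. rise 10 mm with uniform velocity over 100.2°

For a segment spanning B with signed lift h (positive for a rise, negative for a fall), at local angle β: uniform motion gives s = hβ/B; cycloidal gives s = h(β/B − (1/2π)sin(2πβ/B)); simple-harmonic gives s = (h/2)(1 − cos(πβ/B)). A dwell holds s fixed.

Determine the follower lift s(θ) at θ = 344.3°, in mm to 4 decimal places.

seg 1 [0°–42.7°] uniform, h=12: full span → s += 12 → s = 12.0000
seg 2 [42.7°–259.8°] simple-harmonic, h=-12: full span → s += -12 → s = 0.0000
seg 3 [259.8°–360°] uniform, h=10: θ=344.3° here. β=84.5, B=100.2. 10·84.5/100.2 = 8.4331 → s = 8.4331

8.4331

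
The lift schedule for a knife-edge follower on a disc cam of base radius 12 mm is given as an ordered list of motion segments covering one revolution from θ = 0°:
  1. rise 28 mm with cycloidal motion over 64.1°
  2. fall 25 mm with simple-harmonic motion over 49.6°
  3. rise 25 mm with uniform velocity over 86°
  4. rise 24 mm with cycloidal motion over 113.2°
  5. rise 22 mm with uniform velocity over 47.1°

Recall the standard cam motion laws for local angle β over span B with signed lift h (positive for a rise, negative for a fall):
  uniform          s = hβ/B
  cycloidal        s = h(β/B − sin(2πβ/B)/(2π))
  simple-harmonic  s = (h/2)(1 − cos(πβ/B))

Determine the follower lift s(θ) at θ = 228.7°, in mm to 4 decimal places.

seg 1 [0°–64.1°] cycloidal, h=28: full span → s += 28 → s = 28.0000
seg 2 [64.1°–113.7°] simple-harmonic, h=-25: full span → s += -25 → s = 3.0000
seg 3 [113.7°–199.7°] uniform, h=25: full span → s += 25 → s = 28.0000
seg 4 [199.7°–312.9°] cycloidal, h=24: θ=228.7° here. β=29, B=113.2. 24·(0.2562 − sin(2π·0.2562)/(2π)) = 2.3316 → s = 30.3316

30.3316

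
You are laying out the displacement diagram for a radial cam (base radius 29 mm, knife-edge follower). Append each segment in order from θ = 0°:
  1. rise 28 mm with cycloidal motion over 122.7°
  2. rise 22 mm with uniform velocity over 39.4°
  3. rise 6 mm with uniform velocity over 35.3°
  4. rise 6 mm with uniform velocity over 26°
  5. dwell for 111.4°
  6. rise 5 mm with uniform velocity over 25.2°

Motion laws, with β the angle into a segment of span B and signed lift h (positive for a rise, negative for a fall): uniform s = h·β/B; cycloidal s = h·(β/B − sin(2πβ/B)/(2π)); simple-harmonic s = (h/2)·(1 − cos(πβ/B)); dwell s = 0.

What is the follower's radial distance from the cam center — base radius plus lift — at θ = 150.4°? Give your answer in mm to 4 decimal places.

seg 1 [0°–122.7°] cycloidal, h=28: full span → s += 28 → s = 28.0000
seg 2 [122.7°–162.1°] uniform, h=22: θ=150.4° here. β=27.7, B=39.4. 22·27.7/39.4 = 15.4670 → s = 43.4670
radial distance = base radius + s = 29 + 43.4670 = 72.4670

72.4670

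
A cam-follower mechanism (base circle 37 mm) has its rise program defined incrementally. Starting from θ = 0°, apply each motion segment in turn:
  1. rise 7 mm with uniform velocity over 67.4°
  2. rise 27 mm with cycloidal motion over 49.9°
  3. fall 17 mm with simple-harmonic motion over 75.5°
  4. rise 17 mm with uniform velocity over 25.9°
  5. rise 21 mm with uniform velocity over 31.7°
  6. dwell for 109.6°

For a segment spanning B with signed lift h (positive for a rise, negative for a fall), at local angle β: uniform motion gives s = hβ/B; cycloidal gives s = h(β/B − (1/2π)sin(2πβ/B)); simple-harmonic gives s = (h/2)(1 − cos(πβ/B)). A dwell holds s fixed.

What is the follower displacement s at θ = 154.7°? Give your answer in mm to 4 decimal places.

seg 1 [0°–67.4°] uniform, h=7: full span → s += 7 → s = 7.0000
seg 2 [67.4°–117.3°] cycloidal, h=27: full span → s += 27 → s = 34.0000
seg 3 [117.3°–192.8°] simple-harmonic, h=-17: θ=154.7° here. β=37.4, B=75.5. -17/2·(1 − cos(π·0.4954)) = -8.3762 → s = 25.6238

25.6238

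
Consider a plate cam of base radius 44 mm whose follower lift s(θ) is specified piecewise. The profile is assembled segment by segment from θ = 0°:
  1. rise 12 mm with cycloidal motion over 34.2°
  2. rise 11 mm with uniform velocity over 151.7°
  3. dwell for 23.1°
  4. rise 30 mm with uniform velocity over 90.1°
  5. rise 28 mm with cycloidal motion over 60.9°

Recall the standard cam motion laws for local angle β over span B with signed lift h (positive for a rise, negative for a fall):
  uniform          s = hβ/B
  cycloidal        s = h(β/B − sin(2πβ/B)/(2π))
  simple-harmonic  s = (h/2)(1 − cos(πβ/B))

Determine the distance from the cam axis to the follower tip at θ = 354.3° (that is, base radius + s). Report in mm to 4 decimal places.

seg 1 [0°–34.2°] cycloidal, h=12: full span → s += 12 → s = 12.0000
seg 2 [34.2°–185.9°] uniform, h=11: full span → s += 11 → s = 23.0000
seg 3 [185.9°–209°] dwell: s stays 23.0000
seg 4 [209°–299.1°] uniform, h=30: full span → s += 30 → s = 53.0000
seg 5 [299.1°–360°] cycloidal, h=28: θ=354.3° here. β=55.2, B=60.9. 28·(0.9064 − sin(2π·0.9064)/(2π)) = 27.8515 → s = 80.8515
radial distance = base radius + s = 44 + 80.8515 = 124.8515

124.8515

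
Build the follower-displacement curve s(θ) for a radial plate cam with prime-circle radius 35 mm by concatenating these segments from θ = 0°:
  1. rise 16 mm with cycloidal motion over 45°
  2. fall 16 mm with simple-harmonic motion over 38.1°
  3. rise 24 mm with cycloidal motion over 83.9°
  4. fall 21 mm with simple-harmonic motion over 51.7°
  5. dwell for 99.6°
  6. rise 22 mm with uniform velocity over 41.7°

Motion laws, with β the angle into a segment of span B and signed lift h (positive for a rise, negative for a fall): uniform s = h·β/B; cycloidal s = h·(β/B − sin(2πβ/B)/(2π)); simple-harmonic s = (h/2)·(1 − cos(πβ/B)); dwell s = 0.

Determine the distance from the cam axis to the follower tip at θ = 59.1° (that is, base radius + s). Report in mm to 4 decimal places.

seg 1 [0°–45°] cycloidal, h=16: full span → s += 16 → s = 16.0000
seg 2 [45°–83.1°] simple-harmonic, h=-16: θ=59.1° here. β=14.1, B=38.1. -16/2·(1 − cos(π·0.3701)) = -4.8246 → s = 11.1754
radial distance = base radius + s = 35 + 11.1754 = 46.1754

46.1754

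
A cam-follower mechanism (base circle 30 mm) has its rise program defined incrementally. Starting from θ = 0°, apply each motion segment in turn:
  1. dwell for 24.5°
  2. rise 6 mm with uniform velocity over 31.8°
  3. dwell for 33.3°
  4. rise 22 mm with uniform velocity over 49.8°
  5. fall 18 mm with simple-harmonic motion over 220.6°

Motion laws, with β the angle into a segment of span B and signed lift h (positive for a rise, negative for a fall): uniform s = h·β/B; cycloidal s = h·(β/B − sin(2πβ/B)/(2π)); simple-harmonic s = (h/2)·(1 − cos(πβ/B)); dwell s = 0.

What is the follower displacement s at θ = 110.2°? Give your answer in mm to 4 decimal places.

seg 1 [0°–24.5°] dwell: s stays 0.0000
seg 2 [24.5°–56.3°] uniform, h=6: full span → s += 6 → s = 6.0000
seg 3 [56.3°–89.6°] dwell: s stays 6.0000
seg 4 [89.6°–139.4°] uniform, h=22: θ=110.2° here. β=20.6, B=49.8. 22·20.6/49.8 = 9.1004 → s = 15.1004

15.1004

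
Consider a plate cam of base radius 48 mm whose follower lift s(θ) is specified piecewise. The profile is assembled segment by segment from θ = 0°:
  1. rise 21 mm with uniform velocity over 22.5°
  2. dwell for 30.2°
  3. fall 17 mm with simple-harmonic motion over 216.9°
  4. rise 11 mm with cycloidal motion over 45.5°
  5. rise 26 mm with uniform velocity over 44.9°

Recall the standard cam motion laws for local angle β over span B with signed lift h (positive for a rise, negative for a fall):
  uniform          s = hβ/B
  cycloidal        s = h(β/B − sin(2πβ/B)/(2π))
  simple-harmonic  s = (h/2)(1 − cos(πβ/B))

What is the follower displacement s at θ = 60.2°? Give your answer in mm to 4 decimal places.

seg 1 [0°–22.5°] uniform, h=21: full span → s += 21 → s = 21.0000
seg 2 [22.5°–52.7°] dwell: s stays 21.0000
seg 3 [52.7°–269.6°] simple-harmonic, h=-17: θ=60.2° here. β=7.5, B=216.9. -17/2·(1 − cos(π·0.0346)) = -0.0501 → s = 20.9499

20.9499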